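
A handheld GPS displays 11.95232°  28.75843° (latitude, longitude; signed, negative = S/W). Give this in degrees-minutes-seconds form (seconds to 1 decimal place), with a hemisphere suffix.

11°57′8.4″ N, 28°45′30.3″ E

Lat: 0.952320° → 57.13920′; 0.13920 × 60 = 8.352″
λ: 0.758430 × 60 = 45.50580′ → 45′, remainder × 60 = 30.348″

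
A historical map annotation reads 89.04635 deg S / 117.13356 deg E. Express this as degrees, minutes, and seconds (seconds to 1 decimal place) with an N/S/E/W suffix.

Lat: 0.046350 × 60 = 2.78100′ → 2′, remainder × 60 = 46.860″
Lon: whole degrees 117; 8.01360′ → 8′ and 0.816″

89°02′46.9″ S, 117°08′0.8″ E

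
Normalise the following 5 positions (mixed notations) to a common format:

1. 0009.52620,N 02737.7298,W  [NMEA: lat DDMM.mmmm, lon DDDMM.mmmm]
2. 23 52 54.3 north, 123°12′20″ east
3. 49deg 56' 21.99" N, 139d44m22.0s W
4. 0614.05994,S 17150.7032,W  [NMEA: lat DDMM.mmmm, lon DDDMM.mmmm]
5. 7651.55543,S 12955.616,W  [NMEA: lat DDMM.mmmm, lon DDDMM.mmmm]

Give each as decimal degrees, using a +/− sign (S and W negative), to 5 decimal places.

1. 0.15877, -27.62883
2. 23.88175, 123.20556
3. 49.93944, -139.73944
4. -6.23433, -171.84505
5. -76.85926, -129.92693

Point 1:
  Lat: degrees = first 2 digits = 0, minutes = 9.5262; 0 + 9.5262/60 = 0.158770
  N → positive
  λ: split at 3 digits → 027° and 37.7298′; 27 + 37.7298/60 = 27.628830
  W ⇒ negate
Point 2:
  Lat: 23° + 52/60 + 54.3/3600 = 23 + 0.866667 + 0.015083 = 23.881750
  N → positive
  Lon: 123° + 12/60 + 20/3600 = 123 + 0.200000 + 0.005556 = 123.205556
  E → positive
Point 3:
  Latitude: 56′ + 21.99″ = 56.36650′; 49 + 56.36650/60 = 49.939442
  N ⇒ keep positive
  Lon: 139° + 44/60 + 22/3600 = 139 + 0.733333 + 0.006111 = 139.739444
  W ⇒ negate
Point 4:
  Latitude: degrees = first 2 digits = 6, minutes = 14.05994; 6 + 14.05994/60 = 6.234332
  S → negative
  Longitude: degrees = first 3 digits = 171, minutes = 50.7032; 171 + 50.7032/60 = 171.845053
  hemisphere W, so the sign is −
Point 5:
  Latitude: split at 2 digits → 76° and 51.55543′; 76 + 51.55543/60 = 76.859257
  S ⇒ negate
  Lon: degrees = first 3 digits = 129, minutes = 55.616; 129 + 55.616/60 = 129.926933
  W ⇒ negate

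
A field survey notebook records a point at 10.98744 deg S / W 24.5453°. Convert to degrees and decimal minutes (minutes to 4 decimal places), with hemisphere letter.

10° 59.2464′ S, 24° 32.7180′ W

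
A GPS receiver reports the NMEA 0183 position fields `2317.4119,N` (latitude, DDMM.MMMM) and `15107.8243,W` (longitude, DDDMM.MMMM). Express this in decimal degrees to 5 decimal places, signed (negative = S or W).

Lat: split at 2 digits → 23° and 17.4119′; 23 + 17.4119/60 = 23.290198
N → positive
Lon: degrees = first 3 digits = 151, minutes = 7.8243; 151 + 7.8243/60 = 151.130405
W → negative

23.29020, -151.13041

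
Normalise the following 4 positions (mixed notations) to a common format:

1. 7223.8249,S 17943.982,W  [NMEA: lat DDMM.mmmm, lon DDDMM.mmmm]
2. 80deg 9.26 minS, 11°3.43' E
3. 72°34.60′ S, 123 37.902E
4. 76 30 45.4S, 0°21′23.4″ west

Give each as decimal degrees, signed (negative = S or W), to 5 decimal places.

Point 1:
  φ: split at 2 digits → 72° and 23.8249′; 72 + 23.8249/60 = 72.397082
  S ⇒ negate
  Lon: degrees = first 3 digits = 179, minutes = 43.982; 179 + 43.982/60 = 179.733033
  hemisphere W, so the sign is −
Point 2:
  φ: 80 + 9.26/60 = 80.154333
  S → negative
  Longitude: 11 + 3.43/60 = 11.057167
  E ⇒ keep positive
Point 3:
  Latitude: 72 + 34.6/60 = 72.576667
  hemisphere S, so the sign is −
  Lon: 37.902′ = 0.631700°; total 123.631700
  E → positive
Point 4:
  φ: 76° + 30/60 + 45.4/3600 = 76 + 0.500000 + 0.012611 = 76.512611
  S ⇒ negate
  Lon: 0° + 21/60 + 23.4/3600 = 0 + 0.350000 + 0.006500 = 0.356500
  W ⇒ negate

1. -72.39708, -179.73303
2. -80.15433, 11.05717
3. -72.57667, 123.63170
4. -76.51261, -0.35650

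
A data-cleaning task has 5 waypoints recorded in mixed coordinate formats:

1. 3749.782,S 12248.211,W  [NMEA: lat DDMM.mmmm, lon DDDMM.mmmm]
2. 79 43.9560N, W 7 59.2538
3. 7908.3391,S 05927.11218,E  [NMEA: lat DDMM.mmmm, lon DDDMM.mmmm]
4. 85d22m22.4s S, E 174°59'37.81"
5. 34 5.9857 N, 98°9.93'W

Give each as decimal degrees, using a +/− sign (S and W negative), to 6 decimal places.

Point 1:
  φ: degrees = first 2 digits = 37, minutes = 49.782; 37 + 49.782/60 = 37.8297000
  S ⇒ negate
  Lon: degrees = first 3 digits = 122, minutes = 48.211; 122 + 48.211/60 = 122.8035167
  W → negative
Point 2:
  Latitude: 79 + 43.956/60 = 79.7326000
  N ⇒ keep positive
  Lon: 7 + 59.2538/60 = 7.9875633
  W → negative
Point 3:
  φ: degrees = first 2 digits = 79, minutes = 8.3391; 79 + 8.3391/60 = 79.1389850
  hemisphere S, so the sign is −
  Lon: split at 3 digits → 059° and 27.11218′; 59 + 27.11218/60 = 59.4518697
  E → positive
Point 4:
  Latitude: 22′ + 22.4″ = 22.37333′; 85 + 22.37333/60 = 85.3728889
  S ⇒ negate
  Lon: 174 + 59/60 + 37.81/3600 = 174.9938361
  E → positive
Point 5:
  φ: 5.9857′ = 0.099762°; total 34.0997617
  N → positive
  Lon: 9.93′ = 0.165500°; total 98.1655000
  W → negative

1. -37.829700, -122.803517
2. 79.732600, -7.987563
3. -79.138985, 59.451870
4. -85.372889, 174.993836
5. 34.099762, -98.165500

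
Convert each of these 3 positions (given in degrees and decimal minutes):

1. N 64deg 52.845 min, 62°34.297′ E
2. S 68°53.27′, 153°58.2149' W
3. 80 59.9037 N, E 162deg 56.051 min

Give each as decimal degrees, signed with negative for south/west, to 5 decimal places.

1. 64.88075, 62.57162
2. -68.88783, -153.97025
3. 80.99840, 162.93418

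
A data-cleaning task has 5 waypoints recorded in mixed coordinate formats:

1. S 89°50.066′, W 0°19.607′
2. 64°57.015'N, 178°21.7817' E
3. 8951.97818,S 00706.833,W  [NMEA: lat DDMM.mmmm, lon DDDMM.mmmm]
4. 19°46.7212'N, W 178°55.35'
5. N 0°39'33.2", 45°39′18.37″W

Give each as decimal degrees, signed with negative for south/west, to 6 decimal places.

Point 1:
  Lat: 89 + 50.066/60 = 89.8344333
  S → negative
  λ: 19.607′ = 0.326783°; total 0.3267833
  hemisphere W, so the sign is −
Point 2:
  Latitude: 57.015′ = 0.950250°; total 64.9502500
  N ⇒ keep positive
  Lon: 178 + 21.7817/60 = 178.3630283
  E ⇒ keep positive
Point 3:
  Lat: split at 2 digits → 89° and 51.97818′; 89 + 51.97818/60 = 89.8663030
  S ⇒ negate
  Longitude: degrees = first 3 digits = 7, minutes = 6.833; 7 + 6.833/60 = 7.1138833
  W ⇒ negate
Point 4:
  Latitude: 46.7212′ = 0.778687°; total 19.7786867
  N → positive
  λ: 55.35′ = 0.922500°; total 178.9225000
  hemisphere W, so the sign is −
Point 5:
  φ: 39′ + 33.2″ = 39.55333′; 0 + 39.55333/60 = 0.6592222
  N → positive
  Lon: 45 + 39/60 + 18.37/3600 = 45.6551028
  W → negative

1. -89.834433, -0.326783
2. 64.950250, 178.363028
3. -89.866303, -7.113883
4. 19.778687, -178.922500
5. 0.659222, -45.655103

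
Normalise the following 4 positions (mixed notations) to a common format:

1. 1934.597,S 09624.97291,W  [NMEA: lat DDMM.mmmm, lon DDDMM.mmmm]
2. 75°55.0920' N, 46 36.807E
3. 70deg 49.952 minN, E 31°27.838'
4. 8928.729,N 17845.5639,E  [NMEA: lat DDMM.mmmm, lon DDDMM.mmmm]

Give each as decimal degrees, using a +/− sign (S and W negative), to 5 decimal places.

Point 1:
  φ: degrees = first 2 digits = 19, minutes = 34.597; 19 + 34.597/60 = 19.576617
  hemisphere S, so the sign is −
  Lon: degrees = first 3 digits = 96, minutes = 24.97291; 96 + 24.97291/60 = 96.416215
  hemisphere W, so the sign is −
Point 2:
  Lat: 55.092′ = 0.918200°; total 75.918200
  N → positive
  Lon: 36.807′ = 0.613450°; total 46.613450
  E ⇒ keep positive
Point 3:
  φ: 70 + 49.952/60 = 70.832533
  N → positive
  λ: 27.838′ = 0.463967°; total 31.463967
  E → positive
Point 4:
  Latitude: degrees = first 2 digits = 89, minutes = 28.729; 89 + 28.729/60 = 89.478817
  N ⇒ keep positive
  Lon: degrees = first 3 digits = 178, minutes = 45.5639; 178 + 45.5639/60 = 178.759398
  E → positive

1. -19.57662, -96.41622
2. 75.91820, 46.61345
3. 70.83253, 31.46397
4. 89.47882, 178.75940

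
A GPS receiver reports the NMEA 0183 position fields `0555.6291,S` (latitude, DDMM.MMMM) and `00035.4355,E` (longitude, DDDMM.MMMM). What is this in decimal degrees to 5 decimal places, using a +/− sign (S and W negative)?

-5.92715, 0.59059

φ: degrees = first 2 digits = 5, minutes = 55.6291; 5 + 55.6291/60 = 5.927152
S ⇒ negate
λ: degrees = first 3 digits = 0, minutes = 35.4355; 0 + 35.4355/60 = 0.590592
E → positive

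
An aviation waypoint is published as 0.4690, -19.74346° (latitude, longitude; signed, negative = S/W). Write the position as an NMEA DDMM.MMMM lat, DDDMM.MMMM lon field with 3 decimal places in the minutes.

0028.140,N / 01944.608,W

Latitude: 0° + 0.469000 × 60 = 0° 28.14000′
Longitude is negative → W; |value| = 19.743460
Longitude: fractional part 0.743460 → 44.60760 minutes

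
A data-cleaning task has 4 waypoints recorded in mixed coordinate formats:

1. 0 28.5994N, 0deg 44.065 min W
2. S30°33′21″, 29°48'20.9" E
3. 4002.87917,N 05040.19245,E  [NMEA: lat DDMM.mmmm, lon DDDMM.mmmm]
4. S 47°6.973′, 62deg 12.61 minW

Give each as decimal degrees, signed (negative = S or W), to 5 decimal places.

Point 1:
  Latitude: 28.5994′ = 0.476657°; total 0.476657
  N ⇒ keep positive
  Longitude: 0 + 44.065/60 = 0.734417
  W ⇒ negate
Point 2:
  φ: 33′ + 21″ = 33.35000′; 30 + 33.35000/60 = 30.555833
  hemisphere S, so the sign is −
  Lon: 29 + 48/60 + 20.9/3600 = 29.805806
  E ⇒ keep positive
Point 3:
  φ: split at 2 digits → 40° and 2.87917′; 40 + 2.87917/60 = 40.047986
  N → positive
  λ: split at 3 digits → 050° and 40.19245′; 50 + 40.19245/60 = 50.669874
  E ⇒ keep positive
Point 4:
  φ: 47 + 6.973/60 = 47.116217
  hemisphere S, so the sign is −
  Lon: 12.61′ = 0.210167°; total 62.210167
  W → negative

1. 0.47666, -0.73442
2. -30.55583, 29.80581
3. 40.04799, 50.66987
4. -47.11622, -62.21017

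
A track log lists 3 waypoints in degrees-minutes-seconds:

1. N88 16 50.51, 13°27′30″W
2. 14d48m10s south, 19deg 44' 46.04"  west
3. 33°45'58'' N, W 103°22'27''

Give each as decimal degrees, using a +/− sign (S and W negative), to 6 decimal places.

1. 88.280697, -13.458333
2. -14.802778, -19.746122
3. 33.766111, -103.374167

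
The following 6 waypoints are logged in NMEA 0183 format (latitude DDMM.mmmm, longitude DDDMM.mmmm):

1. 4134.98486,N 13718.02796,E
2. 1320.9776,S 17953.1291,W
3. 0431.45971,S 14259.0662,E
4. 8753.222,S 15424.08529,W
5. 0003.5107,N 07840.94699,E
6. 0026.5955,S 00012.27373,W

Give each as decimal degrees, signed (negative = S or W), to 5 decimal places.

Point 1:
  Lat: degrees = first 2 digits = 41, minutes = 34.98486; 41 + 34.98486/60 = 41.583081
  N ⇒ keep positive
  Longitude: degrees = first 3 digits = 137, minutes = 18.02796; 137 + 18.02796/60 = 137.300466
  E ⇒ keep positive
Point 2:
  Latitude: degrees = first 2 digits = 13, minutes = 20.9776; 13 + 20.9776/60 = 13.349627
  S ⇒ negate
  λ: split at 3 digits → 179° and 53.1291′; 179 + 53.1291/60 = 179.885485
  W ⇒ negate
Point 3:
  Lat: split at 2 digits → 04° and 31.45971′; 4 + 31.45971/60 = 4.524329
  hemisphere S, so the sign is −
  Lon: degrees = first 3 digits = 142, minutes = 59.0662; 142 + 59.0662/60 = 142.984437
  E → positive
Point 4:
  Latitude: split at 2 digits → 87° and 53.222′; 87 + 53.222/60 = 87.887033
  hemisphere S, so the sign is −
  Longitude: split at 3 digits → 154° and 24.08529′; 154 + 24.08529/60 = 154.401422
  W → negative
Point 5:
  Lat: degrees = first 2 digits = 0, minutes = 3.5107; 0 + 3.5107/60 = 0.058512
  N ⇒ keep positive
  Lon: split at 3 digits → 078° and 40.94699′; 78 + 40.94699/60 = 78.682450
  E ⇒ keep positive
Point 6:
  φ: degrees = first 2 digits = 0, minutes = 26.5955; 0 + 26.5955/60 = 0.443258
  S → negative
  λ: split at 3 digits → 000° and 12.27373′; 0 + 12.27373/60 = 0.204562
  W → negative

1. 41.58308, 137.30047
2. -13.34963, -179.88549
3. -4.52433, 142.98444
4. -87.88703, -154.40142
5. 0.05851, 78.68245
6. -0.44326, -0.20456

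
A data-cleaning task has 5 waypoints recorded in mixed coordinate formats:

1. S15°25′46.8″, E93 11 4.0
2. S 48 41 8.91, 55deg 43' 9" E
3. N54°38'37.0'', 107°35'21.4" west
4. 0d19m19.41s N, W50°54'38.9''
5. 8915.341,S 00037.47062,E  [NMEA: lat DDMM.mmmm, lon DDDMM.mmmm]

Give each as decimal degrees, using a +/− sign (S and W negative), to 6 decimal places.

1. -15.429667, 93.184444
2. -48.685808, 55.719167
3. 54.643611, -107.589278
4. 0.322058, -50.910806
5. -89.255683, 0.624510

Point 1:
  Latitude: 25′ + 46.8″ = 25.78000′; 15 + 25.78000/60 = 15.4296667
  S → negative
  Longitude: 93° + 11/60 + 4/3600 = 93 + 0.183333 + 0.001111 = 93.1844444
  E → positive
Point 2:
  Lat: 48° + 41/60 + 8.91/3600 = 48 + 0.683333 + 0.002475 = 48.6858083
  hemisphere S, so the sign is −
  Longitude: 55 + 43/60 + 9/3600 = 55.7191667
  E ⇒ keep positive
Point 3:
  Latitude: 38′ + 37″ = 38.61667′; 54 + 38.61667/60 = 54.6436111
  N → positive
  Lon: 107° + 35/60 + 21.4/3600 = 107 + 0.583333 + 0.005944 = 107.5892778
  W → negative
Point 4:
  Latitude: 0 + 19/60 + 19.41/3600 = 0.3220583
  N → positive
  Lon: 50 + 54/60 + 38.9/3600 = 50.9108056
  W ⇒ negate
Point 5:
  Latitude: degrees = first 2 digits = 89, minutes = 15.341; 89 + 15.341/60 = 89.2556833
  hemisphere S, so the sign is −
  Lon: degrees = first 3 digits = 0, minutes = 37.47062; 0 + 37.47062/60 = 0.6245103
  E ⇒ keep positive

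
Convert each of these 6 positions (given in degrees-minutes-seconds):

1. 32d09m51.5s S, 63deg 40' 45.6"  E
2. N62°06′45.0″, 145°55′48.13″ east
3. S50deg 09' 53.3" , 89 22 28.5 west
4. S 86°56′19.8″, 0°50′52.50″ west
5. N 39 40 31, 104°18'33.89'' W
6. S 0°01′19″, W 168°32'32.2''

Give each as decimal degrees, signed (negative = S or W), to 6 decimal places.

Point 1:
  Latitude: 32° + 9/60 + 51.5/3600 = 32 + 0.150000 + 0.014306 = 32.1643056
  S → negative
  Lon: 63 + 40/60 + 45.6/3600 = 63.6793333
  E ⇒ keep positive
Point 2:
  φ: 62 + 6/60 + 45/3600 = 62.1125000
  N ⇒ keep positive
  Longitude: 145 + 55/60 + 48.13/3600 = 145.9300361
  E → positive
Point 3:
  φ: 9′ + 53.3″ = 9.88833′; 50 + 9.88833/60 = 50.1648056
  hemisphere S, so the sign is −
  Lon: 89° + 22/60 + 28.5/3600 = 89 + 0.366667 + 0.007917 = 89.3745833
  W ⇒ negate
Point 4:
  Latitude: 86° + 56/60 + 19.8/3600 = 86 + 0.933333 + 0.005500 = 86.9388333
  S ⇒ negate
  λ: 0° + 50/60 + 52.5/3600 = 0 + 0.833333 + 0.014583 = 0.8479167
  W ⇒ negate
Point 5:
  Latitude: 39 + 40/60 + 31/3600 = 39.6752778
  N → positive
  Lon: 18′ + 33.89″ = 18.56483′; 104 + 18.56483/60 = 104.3094139
  W ⇒ negate
Point 6:
  Latitude: 1′ + 19″ = 1.31667′; 0 + 1.31667/60 = 0.0219444
  S ⇒ negate
  Lon: 168° + 32/60 + 32.2/3600 = 168 + 0.533333 + 0.008944 = 168.5422778
  hemisphere W, so the sign is −

1. -32.164306, 63.679333
2. 62.112500, 145.930036
3. -50.164806, -89.374583
4. -86.938833, -0.847917
5. 39.675278, -104.309414
6. -0.021944, -168.542278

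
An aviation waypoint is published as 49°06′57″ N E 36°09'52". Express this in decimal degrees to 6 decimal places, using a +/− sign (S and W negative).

49.115833, 36.164444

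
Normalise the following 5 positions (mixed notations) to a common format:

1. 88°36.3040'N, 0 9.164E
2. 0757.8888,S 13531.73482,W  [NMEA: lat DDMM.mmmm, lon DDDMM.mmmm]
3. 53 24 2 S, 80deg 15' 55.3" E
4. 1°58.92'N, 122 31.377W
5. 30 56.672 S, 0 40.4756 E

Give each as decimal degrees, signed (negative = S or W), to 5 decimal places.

1. 88.60507, 0.15273
2. -7.96481, -135.52891
3. -53.40056, 80.26536
4. 1.98200, -122.52295
5. -30.94453, 0.67459

Point 1:
  φ: 88 + 36.304/60 = 88.605067
  N → positive
  Lon: 0 + 9.164/60 = 0.152733
  E ⇒ keep positive
Point 2:
  φ: degrees = first 2 digits = 7, minutes = 57.8888; 7 + 57.8888/60 = 7.964813
  hemisphere S, so the sign is −
  λ: degrees = first 3 digits = 135, minutes = 31.73482; 135 + 31.73482/60 = 135.528914
  hemisphere W, so the sign is −
Point 3:
  Lat: 53 + 24/60 + 2/3600 = 53.400556
  hemisphere S, so the sign is −
  λ: 80 + 15/60 + 55.3/3600 = 80.265361
  E → positive
Point 4:
  Latitude: 58.92′ = 0.982000°; total 1.982000
  N ⇒ keep positive
  λ: 122 + 31.377/60 = 122.522950
  W → negative
Point 5:
  Lat: 56.672′ = 0.944533°; total 30.944533
  hemisphere S, so the sign is −
  Lon: 0 + 40.4756/60 = 0.674593
  E → positive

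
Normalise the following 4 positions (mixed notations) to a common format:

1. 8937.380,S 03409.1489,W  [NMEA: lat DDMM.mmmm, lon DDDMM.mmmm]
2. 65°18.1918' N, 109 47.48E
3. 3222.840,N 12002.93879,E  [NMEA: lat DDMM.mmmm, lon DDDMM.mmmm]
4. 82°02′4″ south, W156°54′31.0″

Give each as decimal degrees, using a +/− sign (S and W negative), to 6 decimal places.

1. -89.623000, -34.152482
2. 65.303197, 109.791333
3. 32.380667, 120.048980
4. -82.034444, -156.908611

Point 1:
  Latitude: split at 2 digits → 89° and 37.38′; 89 + 37.38/60 = 89.6230000
  S ⇒ negate
  Lon: degrees = first 3 digits = 34, minutes = 9.1489; 34 + 9.1489/60 = 34.1524817
  hemisphere W, so the sign is −
Point 2:
  Lat: 65 + 18.1918/60 = 65.3031967
  N → positive
  Longitude: 47.48′ = 0.791333°; total 109.7913333
  E ⇒ keep positive
Point 3:
  Latitude: degrees = first 2 digits = 32, minutes = 22.84; 32 + 22.84/60 = 32.3806667
  N ⇒ keep positive
  Longitude: degrees = first 3 digits = 120, minutes = 2.93879; 120 + 2.93879/60 = 120.0489798
  E → positive
Point 4:
  Lat: 82 + 2/60 + 4/3600 = 82.0344444
  S ⇒ negate
  Lon: 156° + 54/60 + 31/3600 = 156 + 0.900000 + 0.008611 = 156.9086111
  W → negative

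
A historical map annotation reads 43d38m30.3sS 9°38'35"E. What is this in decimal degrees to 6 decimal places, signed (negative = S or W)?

Latitude: 43° + 38/60 + 30.3/3600 = 43 + 0.633333 + 0.008417 = 43.6417500
hemisphere S, so the sign is −
λ: 9 + 38/60 + 35/3600 = 9.6430556
E ⇒ keep positive

-43.641750, 9.643056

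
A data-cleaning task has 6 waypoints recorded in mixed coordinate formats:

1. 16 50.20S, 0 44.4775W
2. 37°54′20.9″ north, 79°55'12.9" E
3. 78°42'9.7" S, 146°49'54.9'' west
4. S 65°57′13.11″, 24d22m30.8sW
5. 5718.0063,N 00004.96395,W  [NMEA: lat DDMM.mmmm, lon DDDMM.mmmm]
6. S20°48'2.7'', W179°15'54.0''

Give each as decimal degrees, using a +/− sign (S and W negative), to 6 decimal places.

Point 1:
  Latitude: 16 + 50.2/60 = 16.8366667
  S → negative
  Lon: 44.4775′ = 0.741292°; total 0.7412917
  W ⇒ negate
Point 2:
  φ: 54′ + 20.9″ = 54.34833′; 37 + 54.34833/60 = 37.9058056
  N → positive
  Longitude: 79 + 55/60 + 12.9/3600 = 79.9202500
  E → positive
Point 3:
  φ: 78 + 42/60 + 9.7/3600 = 78.7026944
  S ⇒ negate
  Longitude: 146 + 49/60 + 54.9/3600 = 146.8319167
  W → negative
Point 4:
  Latitude: 65° + 57/60 + 13.11/3600 = 65 + 0.950000 + 0.003642 = 65.9536417
  S → negative
  Longitude: 24 + 22/60 + 30.8/3600 = 24.3752222
  hemisphere W, so the sign is −
Point 5:
  Lat: degrees = first 2 digits = 57, minutes = 18.0063; 57 + 18.0063/60 = 57.3001050
  N ⇒ keep positive
  Lon: split at 3 digits → 000° and 4.96395′; 0 + 4.96395/60 = 0.0827325
  hemisphere W, so the sign is −
Point 6:
  Lat: 20 + 48/60 + 2.7/3600 = 20.8007500
  hemisphere S, so the sign is −
  Longitude: 179 + 15/60 + 54/3600 = 179.2650000
  W → negative

1. -16.836667, -0.741292
2. 37.905806, 79.920250
3. -78.702694, -146.831917
4. -65.953642, -24.375222
5. 57.300105, -0.082733
6. -20.800750, -179.265000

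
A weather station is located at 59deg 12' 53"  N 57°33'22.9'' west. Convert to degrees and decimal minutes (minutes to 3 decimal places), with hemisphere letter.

59° 12.883′ N, 57° 33.382′ W

φ: 12 + 53/60 = 12.88333′
Lon: 33 + 22.9/60 = 33.38167′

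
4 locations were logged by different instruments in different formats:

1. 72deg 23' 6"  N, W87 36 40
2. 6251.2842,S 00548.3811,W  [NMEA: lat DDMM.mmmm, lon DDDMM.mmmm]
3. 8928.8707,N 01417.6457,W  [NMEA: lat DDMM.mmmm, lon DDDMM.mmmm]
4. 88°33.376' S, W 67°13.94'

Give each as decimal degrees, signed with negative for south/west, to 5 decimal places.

Point 1:
  Latitude: 23′ + 6″ = 23.10000′; 72 + 23.10000/60 = 72.385000
  N → positive
  λ: 87° + 36/60 + 40/3600 = 87 + 0.600000 + 0.011111 = 87.611111
  hemisphere W, so the sign is −
Point 2:
  φ: split at 2 digits → 62° and 51.2842′; 62 + 51.2842/60 = 62.854737
  S → negative
  Lon: degrees = first 3 digits = 5, minutes = 48.3811; 5 + 48.3811/60 = 5.806352
  hemisphere W, so the sign is −
Point 3:
  Lat: split at 2 digits → 89° and 28.8707′; 89 + 28.8707/60 = 89.481178
  N ⇒ keep positive
  λ: split at 3 digits → 014° and 17.6457′; 14 + 17.6457/60 = 14.294095
  W ⇒ negate
Point 4:
  Latitude: 88 + 33.376/60 = 88.556267
  hemisphere S, so the sign is −
  λ: 67 + 13.94/60 = 67.232333
  W ⇒ negate

1. 72.38500, -87.61111
2. -62.85474, -5.80635
3. 89.48118, -14.29410
4. -88.55627, -67.23233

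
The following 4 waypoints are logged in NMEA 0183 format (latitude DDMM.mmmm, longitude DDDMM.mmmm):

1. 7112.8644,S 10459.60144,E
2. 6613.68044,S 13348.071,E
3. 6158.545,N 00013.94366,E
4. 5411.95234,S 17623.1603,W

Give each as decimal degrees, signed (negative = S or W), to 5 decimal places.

1. -71.21441, 104.99336
2. -66.22801, 133.80118
3. 61.97575, 0.23239
4. -54.19921, -176.38601

Point 1:
  Latitude: degrees = first 2 digits = 71, minutes = 12.8644; 71 + 12.8644/60 = 71.214407
  S ⇒ negate
  Lon: degrees = first 3 digits = 104, minutes = 59.60144; 104 + 59.60144/60 = 104.993357
  E ⇒ keep positive
Point 2:
  φ: split at 2 digits → 66° and 13.68044′; 66 + 13.68044/60 = 66.228007
  hemisphere S, so the sign is −
  λ: split at 3 digits → 133° and 48.071′; 133 + 48.071/60 = 133.801183
  E → positive
Point 3:
  φ: split at 2 digits → 61° and 58.545′; 61 + 58.545/60 = 61.975750
  N ⇒ keep positive
  Longitude: degrees = first 3 digits = 0, minutes = 13.94366; 0 + 13.94366/60 = 0.232394
  E ⇒ keep positive
Point 4:
  φ: degrees = first 2 digits = 54, minutes = 11.95234; 54 + 11.95234/60 = 54.199206
  hemisphere S, so the sign is −
  λ: degrees = first 3 digits = 176, minutes = 23.1603; 176 + 23.1603/60 = 176.386005
  hemisphere W, so the sign is −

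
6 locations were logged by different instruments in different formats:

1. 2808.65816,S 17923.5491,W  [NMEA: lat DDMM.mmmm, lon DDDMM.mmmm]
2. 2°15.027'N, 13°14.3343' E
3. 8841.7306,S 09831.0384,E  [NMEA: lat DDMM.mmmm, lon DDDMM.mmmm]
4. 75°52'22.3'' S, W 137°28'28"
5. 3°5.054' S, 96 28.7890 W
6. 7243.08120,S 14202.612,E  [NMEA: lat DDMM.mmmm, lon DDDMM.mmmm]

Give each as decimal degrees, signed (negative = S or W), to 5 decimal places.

1. -28.14430, -179.39249
2. 2.25045, 13.23891
3. -88.69551, 98.51731
4. -75.87286, -137.47444
5. -3.08423, -96.47982
6. -72.71802, 142.04353

Point 1:
  Latitude: degrees = first 2 digits = 28, minutes = 8.65816; 28 + 8.65816/60 = 28.144303
  S ⇒ negate
  Longitude: degrees = first 3 digits = 179, minutes = 23.5491; 179 + 23.5491/60 = 179.392485
  hemisphere W, so the sign is −
Point 2:
  Lat: 2 + 15.027/60 = 2.250450
  N → positive
  λ: 14.3343′ = 0.238905°; total 13.238905
  E ⇒ keep positive
Point 3:
  φ: degrees = first 2 digits = 88, minutes = 41.7306; 88 + 41.7306/60 = 88.695510
  S → negative
  Lon: degrees = first 3 digits = 98, minutes = 31.0384; 98 + 31.0384/60 = 98.517307
  E ⇒ keep positive
Point 4:
  φ: 52′ + 22.3″ = 52.37167′; 75 + 52.37167/60 = 75.872861
  S → negative
  λ: 137° + 28/60 + 28/3600 = 137 + 0.466667 + 0.007778 = 137.474444
  hemisphere W, so the sign is −
Point 5:
  Latitude: 3 + 5.054/60 = 3.084233
  hemisphere S, so the sign is −
  Longitude: 28.789′ = 0.479817°; total 96.479817
  hemisphere W, so the sign is −
Point 6:
  φ: degrees = first 2 digits = 72, minutes = 43.0812; 72 + 43.0812/60 = 72.718020
  S → negative
  Lon: split at 3 digits → 142° and 2.612′; 142 + 2.612/60 = 142.043533
  E → positive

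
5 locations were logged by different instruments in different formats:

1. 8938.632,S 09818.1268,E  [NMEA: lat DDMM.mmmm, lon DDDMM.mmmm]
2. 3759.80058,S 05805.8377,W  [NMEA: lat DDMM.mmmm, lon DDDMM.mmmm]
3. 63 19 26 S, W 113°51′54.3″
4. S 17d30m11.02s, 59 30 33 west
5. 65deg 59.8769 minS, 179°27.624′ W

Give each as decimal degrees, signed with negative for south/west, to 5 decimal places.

Point 1:
  φ: split at 2 digits → 89° and 38.632′; 89 + 38.632/60 = 89.643867
  S ⇒ negate
  Longitude: degrees = first 3 digits = 98, minutes = 18.1268; 98 + 18.1268/60 = 98.302113
  E ⇒ keep positive
Point 2:
  Lat: degrees = first 2 digits = 37, minutes = 59.80058; 37 + 59.80058/60 = 37.996676
  hemisphere S, so the sign is −
  Lon: degrees = first 3 digits = 58, minutes = 5.8377; 58 + 5.8377/60 = 58.097295
  W ⇒ negate
Point 3:
  Latitude: 63 + 19/60 + 26/3600 = 63.323889
  hemisphere S, so the sign is −
  Lon: 113 + 51/60 + 54.3/3600 = 113.865083
  W ⇒ negate
Point 4:
  Latitude: 17° + 30/60 + 11.02/3600 = 17 + 0.500000 + 0.003061 = 17.503061
  S ⇒ negate
  λ: 59 + 30/60 + 33/3600 = 59.509167
  hemisphere W, so the sign is −
Point 5:
  Lat: 59.8769′ = 0.997948°; total 65.997948
  S → negative
  Lon: 179 + 27.624/60 = 179.460400
  W → negative

1. -89.64387, 98.30211
2. -37.99668, -58.09730
3. -63.32389, -113.86508
4. -17.50306, -59.50917
5. -65.99795, -179.46040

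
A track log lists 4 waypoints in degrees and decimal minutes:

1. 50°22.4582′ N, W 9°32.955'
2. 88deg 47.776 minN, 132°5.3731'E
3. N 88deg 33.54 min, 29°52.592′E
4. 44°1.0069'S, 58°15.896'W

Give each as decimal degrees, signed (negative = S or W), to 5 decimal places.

1. 50.37430, -9.54925
2. 88.79627, 132.08955
3. 88.55900, 29.87653
4. -44.01678, -58.26493

Point 1:
  φ: 50 + 22.4582/60 = 50.374303
  N ⇒ keep positive
  Lon: 32.955′ = 0.549250°; total 9.549250
  W → negative
Point 2:
  Lat: 88 + 47.776/60 = 88.796267
  N → positive
  λ: 132 + 5.3731/60 = 132.089552
  E ⇒ keep positive
Point 3:
  φ: 88 + 33.54/60 = 88.559000
  N ⇒ keep positive
  Lon: 29 + 52.592/60 = 29.876533
  E → positive
Point 4:
  φ: 44 + 1.0069/60 = 44.016782
  S ⇒ negate
  Lon: 58 + 15.896/60 = 58.264933
  W → negative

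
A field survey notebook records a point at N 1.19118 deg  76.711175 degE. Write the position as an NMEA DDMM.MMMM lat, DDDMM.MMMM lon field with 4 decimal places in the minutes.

Lat: minutes = (1.191180 − 1) × 60 = 11.470800
λ: minutes = (76.711175 − 76) × 60 = 42.670500

0111.4708,N / 07642.6705,E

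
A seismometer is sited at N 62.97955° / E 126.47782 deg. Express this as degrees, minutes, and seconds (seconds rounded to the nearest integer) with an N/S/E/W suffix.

62°58′46″ N, 126°28′40″ E

φ: 0.979550° → 58.77300′; 0.77300 × 60 = 46.38″
Lon: 0.477820° → 28.66920′; 0.66920 × 60 = 40.15″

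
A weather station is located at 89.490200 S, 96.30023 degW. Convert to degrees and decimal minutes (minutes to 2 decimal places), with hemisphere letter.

89° 29.41′ S, 96° 18.01′ W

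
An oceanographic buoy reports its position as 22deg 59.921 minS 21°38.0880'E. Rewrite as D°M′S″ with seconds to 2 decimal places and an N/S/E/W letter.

Lat: fractional minutes 0.92100 × 60 = 55.2600″
Lon: 38.08800′ → 38′ and 0.08800 × 60 = 5.2800″

22°59′55.26″ S, 21°38′5.28″ E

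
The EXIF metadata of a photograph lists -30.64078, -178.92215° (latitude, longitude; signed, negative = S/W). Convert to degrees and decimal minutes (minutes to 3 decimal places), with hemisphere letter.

30° 38.447′ S, 178° 55.329′ W

Latitude is negative → S; |value| = 30.640780
Lat: 30° + 0.640780 × 60 = 30° 38.44680′
Longitude is negative → W; |value| = 178.922150
Longitude: minutes = (178.922150 − 178) × 60 = 55.32900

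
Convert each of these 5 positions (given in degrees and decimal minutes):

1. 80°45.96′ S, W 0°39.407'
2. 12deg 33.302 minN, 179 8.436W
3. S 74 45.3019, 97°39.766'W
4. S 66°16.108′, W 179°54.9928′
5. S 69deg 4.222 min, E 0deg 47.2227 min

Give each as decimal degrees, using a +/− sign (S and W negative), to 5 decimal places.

1. -80.76600, -0.65678
2. 12.55503, -179.14060
3. -74.75503, -97.66277
4. -66.26847, -179.91655
5. -69.07037, 0.78705

Point 1:
  φ: 80 + 45.96/60 = 80.766000
  hemisphere S, so the sign is −
  λ: 0 + 39.407/60 = 0.656783
  W → negative
Point 2:
  Latitude: 12 + 33.302/60 = 12.555033
  N → positive
  λ: 179 + 8.436/60 = 179.140600
  hemisphere W, so the sign is −
Point 3:
  Lat: 74 + 45.3019/60 = 74.755032
  hemisphere S, so the sign is −
  Lon: 39.766′ = 0.662767°; total 97.662767
  W → negative
Point 4:
  φ: 16.108′ = 0.268467°; total 66.268467
  S ⇒ negate
  Lon: 54.9928′ = 0.916547°; total 179.916547
  W ⇒ negate
Point 5:
  Latitude: 4.222′ = 0.070367°; total 69.070367
  S → negative
  Lon: 47.2227′ = 0.787045°; total 0.787045
  E ⇒ keep positive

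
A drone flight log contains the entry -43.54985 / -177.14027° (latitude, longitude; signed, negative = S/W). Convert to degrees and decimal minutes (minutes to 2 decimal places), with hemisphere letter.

43° 32.99′ S, 177° 8.42′ W

Latitude is negative → S; |value| = 43.549850
Lat: 43° + 0.549850 × 60 = 43° 32.9910′
Longitude is negative → W; |value| = 177.140270
λ: minutes = (177.140270 − 177) × 60 = 8.4162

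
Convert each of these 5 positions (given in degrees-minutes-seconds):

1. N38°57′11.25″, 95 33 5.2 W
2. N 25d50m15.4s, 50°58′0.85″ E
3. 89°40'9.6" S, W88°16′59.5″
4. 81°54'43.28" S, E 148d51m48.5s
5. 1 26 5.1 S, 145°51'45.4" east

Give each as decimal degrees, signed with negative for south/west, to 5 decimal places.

1. 38.95313, -95.55144
2. 25.83761, 50.96690
3. -89.66933, -88.28319
4. -81.91202, 148.86347
5. -1.43475, 145.86261

Point 1:
  Latitude: 38 + 57/60 + 11.25/3600 = 38.953125
  N → positive
  Longitude: 33′ + 5.2″ = 33.08667′; 95 + 33.08667/60 = 95.551444
  hemisphere W, so the sign is −
Point 2:
  Latitude: 50′ + 15.4″ = 50.25667′; 25 + 50.25667/60 = 25.837611
  N → positive
  Lon: 58′ + 0.85″ = 58.01417′; 50 + 58.01417/60 = 50.966903
  E → positive
Point 3:
  φ: 40′ + 9.6″ = 40.16000′; 89 + 40.16000/60 = 89.669333
  hemisphere S, so the sign is −
  Longitude: 16′ + 59.5″ = 16.99167′; 88 + 16.99167/60 = 88.283194
  W ⇒ negate
Point 4:
  Lat: 54′ + 43.28″ = 54.72133′; 81 + 54.72133/60 = 81.912022
  S → negative
  λ: 148 + 51/60 + 48.5/3600 = 148.863472
  E ⇒ keep positive
Point 5:
  Lat: 1 + 26/60 + 5.1/3600 = 1.434750
  hemisphere S, so the sign is −
  Lon: 145° + 51/60 + 45.4/3600 = 145 + 0.850000 + 0.012611 = 145.862611
  E ⇒ keep positive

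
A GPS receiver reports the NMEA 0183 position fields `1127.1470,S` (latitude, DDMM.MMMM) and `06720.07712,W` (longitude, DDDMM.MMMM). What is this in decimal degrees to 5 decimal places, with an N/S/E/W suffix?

11.45245° S, 67.33462° W

Latitude: degrees = first 2 digits = 11, minutes = 27.147; 11 + 27.147/60 = 11.452450
Lon: degrees = first 3 digits = 67, minutes = 20.07712; 67 + 20.07712/60 = 67.334619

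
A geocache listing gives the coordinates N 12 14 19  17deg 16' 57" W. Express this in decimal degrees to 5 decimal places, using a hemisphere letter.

12.23861° N, 17.28250° W

φ: 12 + 14/60 + 19/3600 = 12.238611
Lon: 17 + 16/60 + 57/3600 = 17.282500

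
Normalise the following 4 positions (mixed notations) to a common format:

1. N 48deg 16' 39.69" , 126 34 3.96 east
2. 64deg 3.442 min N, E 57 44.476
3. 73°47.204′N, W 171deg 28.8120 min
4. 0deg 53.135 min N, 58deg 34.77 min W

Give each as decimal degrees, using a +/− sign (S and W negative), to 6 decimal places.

1. 48.277692, 126.567767
2. 64.057367, 57.741267
3. 73.786733, -171.480200
4. 0.885583, -58.579500

Point 1:
  Latitude: 48° + 16/60 + 39.69/3600 = 48 + 0.266667 + 0.011025 = 48.2776917
  N ⇒ keep positive
  Longitude: 34′ + 3.96″ = 34.06600′; 126 + 34.06600/60 = 126.5677667
  E ⇒ keep positive
Point 2:
  Latitude: 64 + 3.442/60 = 64.0573667
  N ⇒ keep positive
  Longitude: 44.476′ = 0.741267°; total 57.7412667
  E ⇒ keep positive
Point 3:
  Latitude: 47.204′ = 0.786733°; total 73.7867333
  N → positive
  Longitude: 28.812′ = 0.480200°; total 171.4802000
  hemisphere W, so the sign is −
Point 4:
  Latitude: 0 + 53.135/60 = 0.8855833
  N → positive
  λ: 34.77′ = 0.579500°; total 58.5795000
  W → negative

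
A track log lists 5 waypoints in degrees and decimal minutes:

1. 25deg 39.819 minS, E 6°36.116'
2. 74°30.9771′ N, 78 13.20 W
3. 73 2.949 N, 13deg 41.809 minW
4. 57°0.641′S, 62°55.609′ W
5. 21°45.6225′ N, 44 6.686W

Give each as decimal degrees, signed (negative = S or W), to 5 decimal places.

Point 1:
  Lat: 25 + 39.819/60 = 25.663650
  S ⇒ negate
  Lon: 36.116′ = 0.601933°; total 6.601933
  E → positive
Point 2:
  Latitude: 30.9771′ = 0.516285°; total 74.516285
  N ⇒ keep positive
  Lon: 78 + 13.2/60 = 78.220000
  hemisphere W, so the sign is −
Point 3:
  φ: 2.949′ = 0.049150°; total 73.049150
  N → positive
  Lon: 41.809′ = 0.696817°; total 13.696817
  W ⇒ negate
Point 4:
  Lat: 57 + 0.641/60 = 57.010683
  S → negative
  λ: 62 + 55.609/60 = 62.926817
  hemisphere W, so the sign is −
Point 5:
  Latitude: 45.6225′ = 0.760375°; total 21.760375
  N → positive
  Longitude: 6.686′ = 0.111433°; total 44.111433
  hemisphere W, so the sign is −

1. -25.66365, 6.60193
2. 74.51629, -78.22000
3. 73.04915, -13.69682
4. -57.01068, -62.92682
5. 21.76038, -44.11143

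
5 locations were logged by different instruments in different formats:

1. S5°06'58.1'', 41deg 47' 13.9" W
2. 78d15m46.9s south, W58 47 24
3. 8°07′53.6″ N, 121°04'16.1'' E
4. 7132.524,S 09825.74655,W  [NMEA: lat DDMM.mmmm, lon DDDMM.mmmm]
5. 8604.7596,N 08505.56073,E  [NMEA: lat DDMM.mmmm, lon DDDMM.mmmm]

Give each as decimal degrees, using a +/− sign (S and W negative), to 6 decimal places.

1. -5.116139, -41.787194
2. -78.263028, -58.790000
3. 8.131556, 121.071139
4. -71.542067, -98.429109
5. 86.079327, 85.092679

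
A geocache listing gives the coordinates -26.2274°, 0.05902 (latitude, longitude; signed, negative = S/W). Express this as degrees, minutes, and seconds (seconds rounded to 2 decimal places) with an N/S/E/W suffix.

Latitude is negative → S; |value| = 26.227400
φ: whole degrees 26; 13.64400′ → 13′ and 38.6400″
Lon: 0.059020° → 3.54120′; 0.54120 × 60 = 32.4720″

26°13′38.64″ S, 0°03′32.47″ E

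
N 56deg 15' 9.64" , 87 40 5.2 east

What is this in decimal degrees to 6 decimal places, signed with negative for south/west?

Latitude: 56 + 15/60 + 9.64/3600 = 56.2526778
N ⇒ keep positive
Longitude: 40′ + 5.2″ = 40.08667′; 87 + 40.08667/60 = 87.6681111
E ⇒ keep positive

56.252678, 87.668111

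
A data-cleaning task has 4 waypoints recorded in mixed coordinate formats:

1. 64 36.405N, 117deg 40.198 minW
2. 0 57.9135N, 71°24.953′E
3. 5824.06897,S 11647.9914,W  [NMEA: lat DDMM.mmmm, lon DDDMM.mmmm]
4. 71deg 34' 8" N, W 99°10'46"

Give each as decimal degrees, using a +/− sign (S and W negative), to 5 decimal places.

1. 64.60675, -117.66997
2. 0.96523, 71.41588
3. -58.40115, -116.79986
4. 71.56889, -99.17944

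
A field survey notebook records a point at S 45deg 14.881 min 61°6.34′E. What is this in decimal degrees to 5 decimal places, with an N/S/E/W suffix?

45.24802° S, 61.10567° E

φ: 45 + 14.881/60 = 45.248017
λ: 61 + 6.34/60 = 61.105667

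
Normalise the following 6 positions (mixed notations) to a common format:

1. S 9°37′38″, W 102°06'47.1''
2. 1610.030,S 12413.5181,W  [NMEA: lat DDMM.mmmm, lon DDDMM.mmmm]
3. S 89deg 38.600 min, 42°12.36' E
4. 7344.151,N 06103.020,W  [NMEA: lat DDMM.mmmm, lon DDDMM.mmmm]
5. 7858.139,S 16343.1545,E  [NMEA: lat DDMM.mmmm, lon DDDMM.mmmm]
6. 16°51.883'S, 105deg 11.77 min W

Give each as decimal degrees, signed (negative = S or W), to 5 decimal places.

1. -9.62722, -102.11308
2. -16.16717, -124.22530
3. -89.64333, 42.20600
4. 73.73585, -61.05033
5. -78.96898, 163.71924
6. -16.86472, -105.19617

Point 1:
  φ: 9° + 37/60 + 38/3600 = 9 + 0.616667 + 0.010556 = 9.627222
  S ⇒ negate
  λ: 6′ + 47.1″ = 6.78500′; 102 + 6.78500/60 = 102.113083
  W → negative
Point 2:
  Lat: degrees = first 2 digits = 16, minutes = 10.03; 16 + 10.03/60 = 16.167167
  S ⇒ negate
  Lon: degrees = first 3 digits = 124, minutes = 13.5181; 124 + 13.5181/60 = 124.225302
  hemisphere W, so the sign is −
Point 3:
  φ: 89 + 38.6/60 = 89.643333
  S → negative
  λ: 42 + 12.36/60 = 42.206000
  E → positive
Point 4:
  Latitude: split at 2 digits → 73° and 44.151′; 73 + 44.151/60 = 73.735850
  N ⇒ keep positive
  Lon: degrees = first 3 digits = 61, minutes = 3.02; 61 + 3.02/60 = 61.050333
  W ⇒ negate
Point 5:
  φ: split at 2 digits → 78° and 58.139′; 78 + 58.139/60 = 78.968983
  S → negative
  Longitude: degrees = first 3 digits = 163, minutes = 43.1545; 163 + 43.1545/60 = 163.719242
  E ⇒ keep positive
Point 6:
  Lat: 16 + 51.883/60 = 16.864717
  S ⇒ negate
  Lon: 105 + 11.77/60 = 105.196167
  hemisphere W, so the sign is −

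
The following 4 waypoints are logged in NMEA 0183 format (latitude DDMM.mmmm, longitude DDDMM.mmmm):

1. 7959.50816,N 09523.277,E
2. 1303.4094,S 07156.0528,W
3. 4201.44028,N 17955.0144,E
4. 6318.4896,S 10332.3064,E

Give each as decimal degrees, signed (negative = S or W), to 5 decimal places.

1. 79.99180, 95.38795
2. -13.05682, -71.93421
3. 42.02400, 179.91691
4. -63.30816, 103.53844

Point 1:
  Latitude: split at 2 digits → 79° and 59.50816′; 79 + 59.50816/60 = 79.991803
  N ⇒ keep positive
  Longitude: degrees = first 3 digits = 95, minutes = 23.277; 95 + 23.277/60 = 95.387950
  E ⇒ keep positive
Point 2:
  Lat: split at 2 digits → 13° and 3.4094′; 13 + 3.4094/60 = 13.056823
  S → negative
  Lon: degrees = first 3 digits = 71, minutes = 56.0528; 71 + 56.0528/60 = 71.934213
  W → negative
Point 3:
  Latitude: degrees = first 2 digits = 42, minutes = 1.44028; 42 + 1.44028/60 = 42.024005
  N → positive
  λ: degrees = first 3 digits = 179, minutes = 55.0144; 179 + 55.0144/60 = 179.916907
  E ⇒ keep positive
Point 4:
  Latitude: split at 2 digits → 63° and 18.4896′; 63 + 18.4896/60 = 63.308160
  hemisphere S, so the sign is −
  Lon: split at 3 digits → 103° and 32.3064′; 103 + 32.3064/60 = 103.538440
  E ⇒ keep positive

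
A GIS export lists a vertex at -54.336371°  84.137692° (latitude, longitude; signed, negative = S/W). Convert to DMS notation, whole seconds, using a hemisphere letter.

54°20′11″ S, 84°08′16″ E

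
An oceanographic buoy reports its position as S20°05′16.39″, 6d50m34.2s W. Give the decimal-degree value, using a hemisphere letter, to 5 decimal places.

Lat: 20 + 5/60 + 16.39/3600 = 20.087886
Longitude: 50′ + 34.2″ = 50.57000′; 6 + 50.57000/60 = 6.842833

20.08789° S, 6.84283° W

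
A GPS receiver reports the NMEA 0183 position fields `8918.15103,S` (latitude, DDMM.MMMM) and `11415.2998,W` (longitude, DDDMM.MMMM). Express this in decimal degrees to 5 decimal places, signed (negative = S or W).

-89.30252, -114.25500

Lat: degrees = first 2 digits = 89, minutes = 18.15103; 89 + 18.15103/60 = 89.302517
hemisphere S, so the sign is −
λ: degrees = first 3 digits = 114, minutes = 15.2998; 114 + 15.2998/60 = 114.254997
hemisphere W, so the sign is −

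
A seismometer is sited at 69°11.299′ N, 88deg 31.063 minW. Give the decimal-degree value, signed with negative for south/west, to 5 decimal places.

69.18832, -88.51772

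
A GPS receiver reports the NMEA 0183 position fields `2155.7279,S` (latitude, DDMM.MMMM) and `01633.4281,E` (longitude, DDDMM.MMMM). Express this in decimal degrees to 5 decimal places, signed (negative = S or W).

-21.92880, 16.55714

Latitude: degrees = first 2 digits = 21, minutes = 55.7279; 21 + 55.7279/60 = 21.928798
S → negative
λ: split at 3 digits → 016° and 33.4281′; 16 + 33.4281/60 = 16.557135
E → positive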